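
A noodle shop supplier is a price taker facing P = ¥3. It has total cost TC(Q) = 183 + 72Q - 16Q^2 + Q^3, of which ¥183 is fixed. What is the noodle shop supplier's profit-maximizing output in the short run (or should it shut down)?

From TC, MC = TC'(Q) = 72 - 32Q + 3Q^2 and AVC = VC/Q = 72 - 16Q + Q^2.
AVC hits its minimum where MC = AVC, at Q = 8, giving min AVC = 72 - 16·8 + 8^2 = ¥8.
P = ¥3 lies below min AVC = ¥8; no output level covers variable cost.
Best response: produce nothing and absorb the ¥183 fixed cost.

Shut down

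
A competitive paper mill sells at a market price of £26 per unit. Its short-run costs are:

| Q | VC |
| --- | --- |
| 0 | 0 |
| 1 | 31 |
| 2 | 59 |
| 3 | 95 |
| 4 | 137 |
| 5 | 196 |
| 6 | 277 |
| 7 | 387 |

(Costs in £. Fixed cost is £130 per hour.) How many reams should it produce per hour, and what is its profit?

Q = 0 (shut down); profit = -£130

Profit at each row (π = 26Q − TC): Q=0: -130; Q=1: -135; Q=2: -137; Q=3: -147; Q=4: -163; Q=5: -196; Q=6: -251; Q=7: -335.
Profit is highest at Q = 0. Equivalently, the lowest AVC in the table is 59/2 ≈ £29.50 at Q = 2, and P = £26 falls below it — price never covers variable cost, so the firm shuts down and loses only its fixed cost.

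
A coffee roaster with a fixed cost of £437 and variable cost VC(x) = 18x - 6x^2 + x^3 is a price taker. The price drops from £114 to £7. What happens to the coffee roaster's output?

Output falls from 8 to 0 (the firm shuts down)

AVC = 18 - 6x + x^2, minimized at x = 3 where min AVC = £9. MC = 18 - 12x + 3x^2.
With P = £114 above the shutdown price, P = MC gives x = 8.
At P = £7 < min AVC = £9, price no longer covers variable cost at any output, so the firm shuts down: x = 0.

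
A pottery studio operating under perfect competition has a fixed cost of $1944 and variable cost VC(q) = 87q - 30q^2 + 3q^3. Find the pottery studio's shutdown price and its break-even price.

Shutdown price = $12; break-even price = $276

Shutdown price = min AVC. AVC = 87 - 30q + 3q^2, with vertex at q = 5 and minimum $12.
ATC = 1944/q + 87 - 30q + 3q^2. Setting dATC/dq = −1944/q^2 − 30 + 6q = 0 gives q = 9 (since 6·9^3 − 30·9^2 = 1944).
min ATC = 1944/9 + 87 − 30·9 + 3·9^2 = $276. That is the break-even price.
For $12 ≤ P < $276 the firm produces at a loss; below $12 it shuts down.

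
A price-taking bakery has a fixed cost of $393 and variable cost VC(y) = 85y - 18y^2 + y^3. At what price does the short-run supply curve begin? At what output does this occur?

$4 per unit, at y = 9

The firm shuts down when price falls below the minimum of average variable cost. AVC = VC/y = 85 - 18y + y^2.
dAVC/dy = -18 + 2y = 0 gives y = 9. min AVC = 85 - 18·9 + 9^2 = 4.
The firm shuts down for any P below $4.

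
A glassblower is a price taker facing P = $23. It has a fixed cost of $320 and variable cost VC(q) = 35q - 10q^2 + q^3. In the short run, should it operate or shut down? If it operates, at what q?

From TC, MC = TC'(q) = 35 - 20q + 3q^2 and AVC = VC/q = 35 - 10q + q^2.
The AVC parabola has its vertex at q = 10/2 = 5, where AVC = 35 - 10·5 + 5^2 = $10.
P = $23 exceeds min AVC = $10, so the firm stays open.
P = MC gives 12 - 20q + 3q^2 = 0, with roots 2/3 and 6. Take the larger (rising MC): q* = 6.
Check: AVC at q = 6 is $11 ≤ P, so revenue covers variable cost.
Profit = P·q − TC = 23·6 − 386 = -$248, a loss, but smaller than the $320 fixed cost the firm would lose by shutting down.

Produce at q = 6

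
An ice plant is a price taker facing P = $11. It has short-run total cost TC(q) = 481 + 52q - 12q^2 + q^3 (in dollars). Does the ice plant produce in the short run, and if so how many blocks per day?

Shut down

From TC, MC = TC'(q) = 52 - 24q + 3q^2 and AVC = VC/q = 52 - 12q + q^2.
AVC hits its minimum where MC = AVC, at q = 6, giving min AVC = 52 - 12·6 + 6^2 = $16.
Since P = $11 < min AVC = $16, price fails to cover variable cost at any output.
Shutting down limits the loss to fixed cost, $481.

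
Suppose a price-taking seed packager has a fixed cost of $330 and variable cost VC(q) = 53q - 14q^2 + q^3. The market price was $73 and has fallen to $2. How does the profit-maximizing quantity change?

Output falls from 10 to 0 (the firm shuts down)

MC = 53 - 28q + 3q^2; the shutdown threshold is min AVC = $4 (at q = 7).
With P = $73 above the shutdown price, P = MC gives q = 10.
At P = $2 < min AVC = $4, price no longer covers variable cost at any output, so the firm shuts down: q = 0.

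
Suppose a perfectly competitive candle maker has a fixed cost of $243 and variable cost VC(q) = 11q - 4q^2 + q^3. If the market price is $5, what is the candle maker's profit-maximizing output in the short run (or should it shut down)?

From TC, MC = TC'(q) = 11 - 8q + 3q^2 and AVC = VC/q = 11 - 4q + q^2.
AVC is minimized where dAVC/dq = -4 + 2q = 0, at q = 2; min AVC = 11 - 4·2 + 2^2 = $7.
P = $5 lies below min AVC = $7; no output level covers variable cost.
The firm minimizes its loss by shutting down and losing only its fixed cost of $243.

Shut down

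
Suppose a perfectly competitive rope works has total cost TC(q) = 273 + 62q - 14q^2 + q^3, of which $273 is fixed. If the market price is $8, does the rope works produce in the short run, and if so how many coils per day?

Shut down

Strip out fixed cost: VC = 62q - 14q^2 + q^3. Then AVC = 62 - 14q + q^2 and MC = 62 - 28q + 3q^2.
AVC is minimized where dAVC/dq = -14 + 2q = 0, at q = 7; min AVC = 62 - 14·7 + 7^2 = $13.
P = $8 lies below min AVC = $13; no output level covers variable cost.
The firm minimizes its loss by shutting down and losing only its fixed cost of $273.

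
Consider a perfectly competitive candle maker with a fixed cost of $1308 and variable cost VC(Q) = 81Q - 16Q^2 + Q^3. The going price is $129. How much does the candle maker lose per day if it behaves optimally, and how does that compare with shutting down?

Profit = -$156 at Q = 12

AVC = 81 - 16Q + Q^2; min AVC = $17 at Q = 8. Since P = $129 ≥ min AVC, the firm produces.
MC = 81 - 32Q + 3Q^2. Setting P = MC and taking the root on the rising branch gives Q* = 12.
TR = 129·12 = 1548. TC = 1308 + 396 = 1704. Profit = 1548 − 1704 = -$156.
By producing, the firm covers all variable cost plus $1152 of fixed cost; shutting down would lose the full $1308.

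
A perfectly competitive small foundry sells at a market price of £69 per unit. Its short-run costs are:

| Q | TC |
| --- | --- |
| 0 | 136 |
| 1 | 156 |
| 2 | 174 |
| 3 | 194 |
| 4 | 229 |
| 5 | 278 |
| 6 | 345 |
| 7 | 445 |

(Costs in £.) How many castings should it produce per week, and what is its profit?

Compute π = P·Q − TC at each output: Q=0: -136; Q=1: -87; Q=2: -36; Q=3: 13; Q=4: 47; Q=5: 67; Q=6: 69; Q=7: 38.
Profit is maximized at Q = 6. AVC there is 209/6 = £34.83 ≤ P, so producing beats shutting down (which would give -£136).

Q = 6; profit = £69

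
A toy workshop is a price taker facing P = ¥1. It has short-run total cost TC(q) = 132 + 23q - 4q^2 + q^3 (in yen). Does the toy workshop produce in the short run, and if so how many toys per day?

Strip out fixed cost: VC = 23q - 4q^2 + q^3. Then AVC = 23 - 4q + q^2 and MC = 23 - 8q + 3q^2.
The AVC parabola has its vertex at q = 4/2 = 2, where AVC = 23 - 4·2 + 2^2 = ¥19.
With P < min AVC (¥1 < ¥19), every unit sold adds to the loss.
Best response: produce nothing and absorb the ¥132 fixed cost.

Shut down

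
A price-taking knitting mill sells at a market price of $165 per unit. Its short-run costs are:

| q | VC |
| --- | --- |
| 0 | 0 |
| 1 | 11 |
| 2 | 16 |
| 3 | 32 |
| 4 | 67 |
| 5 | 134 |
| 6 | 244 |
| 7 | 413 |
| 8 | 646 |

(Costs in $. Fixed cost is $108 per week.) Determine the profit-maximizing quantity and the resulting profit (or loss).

q = 6; profit = $638

Tabulate TR − TC: q=0: -108; q=1: 46; q=2: 206; q=3: 355; q=4: 485; q=5: 583; q=6: 638; q=7: 634; q=8: 566.
Profit is maximized at q = 6. AVC there is 244/6 = $40.67 ≤ P, so producing beats shutting down (which would give -$108).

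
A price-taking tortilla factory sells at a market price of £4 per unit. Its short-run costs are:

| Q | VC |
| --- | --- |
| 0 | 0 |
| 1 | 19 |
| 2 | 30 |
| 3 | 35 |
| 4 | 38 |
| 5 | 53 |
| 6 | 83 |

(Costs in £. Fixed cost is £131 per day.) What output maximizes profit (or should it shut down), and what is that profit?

Q = 0 (shut down); profit = -£131

Compute π = P·Q − TC at each output: Q=0: -131; Q=1: -146; Q=2: -153; Q=3: -154; Q=4: -153; Q=5: -164; Q=6: -190.
Profit is highest at Q = 0. Equivalently, the lowest AVC in the table is 38/4 ≈ £9.50 at Q = 4, and P = £4 falls below it — price never covers variable cost, so the firm shuts down and loses only its fixed cost.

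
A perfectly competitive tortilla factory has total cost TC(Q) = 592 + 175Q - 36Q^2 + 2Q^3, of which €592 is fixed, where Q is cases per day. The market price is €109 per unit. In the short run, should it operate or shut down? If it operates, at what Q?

Variable cost is VC = 175Q - 36Q^2 + 2Q^3, so AVC = VC/Q = 175 - 36Q + 2Q^2 and MC = dTC/dQ = 175 - 72Q + 6Q^2.
AVC is minimized where dAVC/dQ = -36 + 4Q = 0, at Q = 9; min AVC = 175 - 36·9 + 2·9^2 = €13.
P = €109 exceeds min AVC = €13, so the firm stays open.
Solving P = MC: 66 - 72Q + 6Q^2 = 0 ⇒ Q = 1 or 11. On the upward-sloping branch, Q* = 11.
Check: AVC at Q = 11 is €21 ≤ P, so revenue covers variable cost.
Profit = P·Q − TC = 109·11 − 823 = €376.

Produce at Q = 11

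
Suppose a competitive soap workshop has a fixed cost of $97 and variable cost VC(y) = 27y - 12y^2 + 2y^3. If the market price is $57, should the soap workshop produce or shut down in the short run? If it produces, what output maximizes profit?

From TC, MC = TC'(y) = 27 - 24y + 6y^2 and AVC = VC/y = 27 - 12y + 2y^2.
AVC hits its minimum where MC = AVC, at y = 3, giving min AVC = 27 - 12·3 + 2·3^2 = $9.
P = $57 exceeds min AVC = $9, so the firm stays open.
Set P = MC: 57 = 27 - 24y + 6y^2 → -30 - 24y + 6y^2 = 0. The roots are y = -1 and y = 5; the profit-maximizing output is on the rising part of MC, so y* = 5.
Check: AVC at y = 5 is $17 ≤ P, so revenue covers variable cost.
Profit = P·y − TC = 57·5 − 182 = $103.

Produce at y = 5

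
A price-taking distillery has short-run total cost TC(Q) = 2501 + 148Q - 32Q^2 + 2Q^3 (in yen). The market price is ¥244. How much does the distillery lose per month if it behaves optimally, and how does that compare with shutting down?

Profit = -¥197 at Q = 12

AVC = 148 - 32Q + 2Q^2; min AVC = ¥20 at Q = 8. Since P = ¥244 ≥ min AVC, the firm produces.
With MC = 148 - 64Q + 6Q^2, P = MC on the upward-sloping part at Q* = 12.
TR = 244·12 = 2928. TC = 2501 + 624 = 3125. Profit = 2928 − 3125 = -¥197.
Shutting down would mean losing the fixed cost of ¥2501, so operating at a loss of ¥197 is better by ¥2304.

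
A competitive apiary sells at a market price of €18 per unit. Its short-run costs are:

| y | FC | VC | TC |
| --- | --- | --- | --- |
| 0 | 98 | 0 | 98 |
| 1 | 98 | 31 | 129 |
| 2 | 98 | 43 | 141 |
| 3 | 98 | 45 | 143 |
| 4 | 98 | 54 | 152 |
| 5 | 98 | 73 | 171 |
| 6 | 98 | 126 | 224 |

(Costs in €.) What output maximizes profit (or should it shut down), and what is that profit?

Profit at each row (π = 18y − TC): y=0: -98; y=1: -111; y=2: -105; y=3: -89; y=4: -80; y=5: -81; y=6: -116.
Profit is maximized at y = 4. AVC there is 54/4 = €13.50 ≤ P, so producing beats shutting down (which would give -€98).

y = 4; profit = -€80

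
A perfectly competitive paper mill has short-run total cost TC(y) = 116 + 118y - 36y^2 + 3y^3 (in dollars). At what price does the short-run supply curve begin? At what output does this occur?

Short-run supply begins at min AVC. From VC = 118y - 36y^2 + 3y^3, AVC = 118 - 36y + 3y^2.
At the minimum of AVC, MC = AVC. MC = 118 - 72y + 9y^2; setting MC = AVC gives 6y^2 - 36y = 0, so y = 6. min AVC = 10.
For P < $10 the firm produces nothing.

$10 per unit, at y = 6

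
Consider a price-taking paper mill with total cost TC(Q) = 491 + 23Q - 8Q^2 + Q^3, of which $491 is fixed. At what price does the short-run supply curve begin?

The firm shuts down when price falls below the minimum of average variable cost. AVC = VC/Q = 23 - 8Q + Q^2.
At the minimum of AVC, MC = AVC. MC = 23 - 16Q + 3Q^2; setting MC = AVC gives 2Q^2 - 8Q = 0, so Q = 4. min AVC = 7.
The firm shuts down for any P below $7.

$7 per unit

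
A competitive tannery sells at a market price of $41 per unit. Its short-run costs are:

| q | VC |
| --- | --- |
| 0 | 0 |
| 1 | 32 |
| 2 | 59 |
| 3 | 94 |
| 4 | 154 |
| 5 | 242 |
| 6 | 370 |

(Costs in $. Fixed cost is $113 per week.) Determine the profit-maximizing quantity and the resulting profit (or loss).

Tabulate TR − TC: q=0: -113; q=1: -104; q=2: -90; q=3: -84; q=4: -103; q=5: -150; q=6: -237.
Profit is maximized at q = 3. AVC there is 94/3 = $31.33 ≤ P, so producing beats shutting down (which would give -$113).

q = 3; profit = -$84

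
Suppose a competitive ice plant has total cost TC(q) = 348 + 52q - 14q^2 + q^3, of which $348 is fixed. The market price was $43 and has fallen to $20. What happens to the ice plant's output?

Output falls from 9 to 8

MC = 52 - 28q + 3q^2; the shutdown threshold is min AVC = $3 (at q = 7).
At P = $43 ≥ min AVC, set P = MC on the rising branch: q = 9.
At P = $20 ≥ min AVC, set P = MC: q = 8. The firm stays open but cuts output.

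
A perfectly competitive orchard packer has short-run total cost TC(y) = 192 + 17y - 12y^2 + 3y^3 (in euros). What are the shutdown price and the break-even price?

Shutdown price = €5; break-even price = €65

AVC = 17 - 12y + 3y^2; minimized at y = 2, giving min AVC = €5. That is the shutdown price.
ATC = 192/y + 17 - 12y + 3y^2. Setting dATC/dy = −192/y^2 − 12 + 6y = 0 gives y = 4 (since 6·4^3 − 12·4^2 = 192).
min ATC = 192/4 + 17 − 12·4 + 3·4^2 = €65. That is the break-even price.
For €5 ≤ P < €65 the firm produces at a loss; below €5 it shuts down.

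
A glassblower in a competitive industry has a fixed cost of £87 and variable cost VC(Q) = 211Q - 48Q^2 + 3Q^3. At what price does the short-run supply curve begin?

£19 per unit

Short-run supply begins at min AVC. From VC = 211Q - 48Q^2 + 3Q^3, AVC = 211 - 48Q + 3Q^2.
At the minimum of AVC, MC = AVC. MC = 211 - 96Q + 9Q^2; setting MC = AVC gives 6Q^2 - 48Q = 0, so Q = 8. min AVC = 19.
For P < £19 the firm produces nothing.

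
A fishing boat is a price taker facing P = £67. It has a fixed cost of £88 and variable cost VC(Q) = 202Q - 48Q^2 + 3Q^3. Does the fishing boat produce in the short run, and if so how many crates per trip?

From TC, MC = TC'(Q) = 202 - 96Q + 9Q^2 and AVC = VC/Q = 202 - 48Q + 3Q^2.
The AVC parabola has its vertex at Q = 48/6 = 8, where AVC = 202 - 48·8 + 3·8^2 = £10.
P = £67 exceeds min AVC = £10, so the firm stays open.
P = MC gives 135 - 96Q + 9Q^2 = 0, with roots 5/3 and 9. Take the larger (rising MC): Q* = 9.
Check: AVC at Q = 9 is £13 ≤ P, so revenue covers variable cost.
Profit = P·Q − TC = 67·9 − 205 = £398.

Produce at Q = 9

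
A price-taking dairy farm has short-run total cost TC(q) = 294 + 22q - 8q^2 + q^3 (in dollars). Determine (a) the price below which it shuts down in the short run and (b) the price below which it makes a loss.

Shutdown price = $6; break-even price = $57

AVC = 22 - 8q + q^2; minimized at q = 4, giving min AVC = $6. That is the shutdown price.
ATC = 294/q + 22 - 8q + q^2. Setting dATC/dq = −294/q^2 − 8 + 2q = 0 gives q = 7 (since 2·7^3 − 8·7^2 = 294).
min ATC = 294/7 + 22 − 8·7 + 7^2 = $57. That is the break-even price.
For $6 ≤ P < $57 the firm produces at a loss; below $6 it shuts down.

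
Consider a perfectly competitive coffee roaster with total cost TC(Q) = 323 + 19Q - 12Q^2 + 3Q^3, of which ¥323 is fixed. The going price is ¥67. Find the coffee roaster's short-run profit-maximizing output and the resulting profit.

Profit = -¥131 at Q = 4

AVC = 19 - 12Q + 3Q^2; min AVC = ¥7 at Q = 2. Since P = ¥67 ≥ min AVC, the firm produces.
MC = 19 - 24Q + 9Q^2. Setting P = MC and taking the root on the rising branch gives Q* = 4.
TR = 67·4 = 268. TC = 323 + 76 = 399. Profit = 268 − 399 = -¥131.
That loss of ¥131 beats the ¥323 the firm would lose by shutting down; producing recovers ¥192 of fixed cost.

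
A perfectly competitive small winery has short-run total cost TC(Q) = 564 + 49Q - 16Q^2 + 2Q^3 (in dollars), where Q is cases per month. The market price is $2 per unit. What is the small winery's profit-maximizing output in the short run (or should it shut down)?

Shut down

Strip out fixed cost: VC = 49Q - 16Q^2 + 2Q^3. Then AVC = 49 - 16Q + 2Q^2 and MC = 49 - 32Q + 6Q^2.
AVC hits its minimum where MC = AVC, at Q = 4, giving min AVC = 49 - 16·4 + 2·4^2 = $17.
P = $2 lies below min AVC = $17; no output level covers variable cost.
Best response: produce nothing and absorb the $564 fixed cost.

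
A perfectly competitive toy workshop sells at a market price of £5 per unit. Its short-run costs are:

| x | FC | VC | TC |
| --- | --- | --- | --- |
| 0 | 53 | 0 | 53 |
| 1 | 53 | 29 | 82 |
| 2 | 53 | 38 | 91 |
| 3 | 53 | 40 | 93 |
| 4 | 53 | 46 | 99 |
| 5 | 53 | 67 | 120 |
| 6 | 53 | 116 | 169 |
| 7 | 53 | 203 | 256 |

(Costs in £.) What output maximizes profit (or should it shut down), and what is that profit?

x = 0 (shut down); profit = -£53

Compute π = P·x − TC at each output: x=0: -53; x=1: -77; x=2: -81; x=3: -78; x=4: -79; x=5: -95; x=6: -139; x=7: -221.
Profit is highest at x = 0. Equivalently, the lowest AVC in the table is 46/4 ≈ £11.50 at x = 4, and P = £5 falls below it — price never covers variable cost, so the firm shuts down and loses only its fixed cost.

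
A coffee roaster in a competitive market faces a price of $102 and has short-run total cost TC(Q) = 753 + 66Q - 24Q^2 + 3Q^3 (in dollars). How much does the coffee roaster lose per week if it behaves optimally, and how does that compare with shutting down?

Profit = -$321 at Q = 6

AVC = 66 - 24Q + 3Q^2 has its minimum $18 at Q = 4; price $102 clears that bar, so the firm operates.
With MC = 66 - 48Q + 9Q^2, P = MC on the upward-sloping part at Q* = 6.
TR = 102·6 = 612. TC = 753 + 180 = 933. Profit = 612 − 933 = -$321.
By producing, the firm covers all variable cost plus $432 of fixed cost; shutting down would lose the full $753.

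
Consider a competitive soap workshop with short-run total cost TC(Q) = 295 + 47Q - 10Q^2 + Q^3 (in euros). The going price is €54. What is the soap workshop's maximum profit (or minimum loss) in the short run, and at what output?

AVC = 47 - 10Q + Q^2; min AVC = €22 at Q = 5. Since P = €54 ≥ min AVC, the firm produces.
With MC = 47 - 20Q + 3Q^2, P = MC on the upward-sloping part at Q* = 7.
TR = 54·7 = 378. TC = 295 + 182 = 477. Profit = 378 − 477 = -€99.
By producing, the firm covers all variable cost plus €196 of fixed cost; shutting down would lose the full €295.

Profit = -€99 at Q = 7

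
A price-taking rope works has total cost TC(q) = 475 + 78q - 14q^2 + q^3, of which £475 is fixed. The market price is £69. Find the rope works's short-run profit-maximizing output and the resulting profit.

AVC = 78 - 14q + q^2 has its minimum £29 at q = 7; price £69 clears that bar, so the firm operates.
MC = 78 - 28q + 3q^2. Setting P = MC and taking the root on the rising branch gives q* = 9.
TR = 69·9 = 621. TC = 475 + 297 = 772. Profit = 621 − 772 = -£151.
By producing, the firm covers all variable cost plus £324 of fixed cost; shutting down would lose the full £475.

Profit = -£151 at q = 9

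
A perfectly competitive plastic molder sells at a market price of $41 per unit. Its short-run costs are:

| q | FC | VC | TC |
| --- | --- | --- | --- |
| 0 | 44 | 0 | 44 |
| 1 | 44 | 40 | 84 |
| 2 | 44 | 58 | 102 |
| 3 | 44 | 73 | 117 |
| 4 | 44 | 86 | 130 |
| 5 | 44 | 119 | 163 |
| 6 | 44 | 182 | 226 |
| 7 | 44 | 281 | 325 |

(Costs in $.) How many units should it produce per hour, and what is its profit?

Tabulate TR − TC: q=0: -44; q=1: -43; q=2: -20; q=3: 6; q=4: 34; q=5: 42; q=6: 20; q=7: -38.
Profit is maximized at q = 5. AVC there is 119/5 = $23.80 ≤ P, so producing beats shutting down (which would give -$44).

q = 5; profit = $42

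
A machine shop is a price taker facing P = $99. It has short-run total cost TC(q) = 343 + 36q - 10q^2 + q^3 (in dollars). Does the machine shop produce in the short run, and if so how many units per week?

Produce at q = 9

Strip out fixed cost: VC = 36q - 10q^2 + q^3. Then AVC = 36 - 10q + q^2 and MC = 36 - 20q + 3q^2.
AVC is minimized where dAVC/dq = -10 + 2q = 0, at q = 5; min AVC = 36 - 10·5 + 5^2 = $11.
Because $99 ≥ $11, revenue can cover variable cost; the firm operates.
Set P = MC: 99 = 36 - 20q + 3q^2 → -63 - 20q + 3q^2 = 0. The roots are q = -7/3 and q = 9; the profit-maximizing output is on the rising part of MC, so q* = 9.
Check: AVC at q = 9 is $27 ≤ P, so revenue covers variable cost.
Profit = P·q − TC = 99·9 − 586 = $305.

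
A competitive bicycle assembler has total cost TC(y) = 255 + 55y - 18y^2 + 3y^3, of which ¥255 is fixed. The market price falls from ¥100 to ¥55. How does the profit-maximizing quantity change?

Output falls from 5 to 4

AVC = 55 - 18y + 3y^2, minimized at y = 3 where min AVC = ¥28. MC = 55 - 36y + 9y^2.
At P = ¥100 ≥ min AVC, set P = MC on the rising branch: y = 5.
At P = ¥55 ≥ min AVC, set P = MC: y = 4. The firm stays open but cuts output.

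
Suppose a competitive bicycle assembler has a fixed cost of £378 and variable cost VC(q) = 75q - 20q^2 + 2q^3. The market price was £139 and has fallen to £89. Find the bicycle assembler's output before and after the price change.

MC = 75 - 40q + 6q^2; the shutdown threshold is min AVC = £25 (at q = 5).
At P = £139 ≥ min AVC, set P = MC on the rising branch: q = 8.
At P = £89 ≥ min AVC, set P = MC: q = 7. The firm stays open but cuts output.

Output falls from 8 to 7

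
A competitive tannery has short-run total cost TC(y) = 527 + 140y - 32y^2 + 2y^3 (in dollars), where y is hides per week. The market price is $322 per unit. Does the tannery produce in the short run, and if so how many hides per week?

Strip out fixed cost: VC = 140y - 32y^2 + 2y^3. Then AVC = 140 - 32y + 2y^2 and MC = 140 - 64y + 6y^2.
The AVC parabola has its vertex at y = 32/4 = 8, where AVC = 140 - 32·8 + 2·8^2 = $12.
P = $322 exceeds min AVC = $12, so the firm stays open.
P = MC gives -182 - 64y + 6y^2 = 0, with roots -7/3 and 13. Take the larger (rising MC): y* = 13.
Check: AVC at y = 13 is $62 ≤ P, so revenue covers variable cost.
Profit = P·y − TC = 322·13 − 1333 = $2853.

Produce at y = 13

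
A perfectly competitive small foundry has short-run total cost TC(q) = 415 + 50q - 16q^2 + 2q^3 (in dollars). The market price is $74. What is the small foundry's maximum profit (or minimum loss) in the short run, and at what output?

AVC = 50 - 16q + 2q^2; min AVC = $18 at q = 4. Since P = $74 ≥ min AVC, the firm produces.
MC = 50 - 32q + 6q^2. Setting P = MC and taking the root on the rising branch gives q* = 6.
TR = 74·6 = 444. TC = 415 + 156 = 571. Profit = 444 − 571 = -$127.
Shutting down would mean losing the fixed cost of $415, so operating at a loss of $127 is better by $288.

Profit = -$127 at q = 6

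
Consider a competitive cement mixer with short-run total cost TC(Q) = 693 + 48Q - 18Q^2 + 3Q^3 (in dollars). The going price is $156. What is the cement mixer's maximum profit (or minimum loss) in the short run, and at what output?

Profit = -$45 at Q = 6

AVC = 48 - 18Q + 3Q^2 has its minimum $21 at Q = 3; price $156 clears that bar, so the firm operates.
With MC = 48 - 36Q + 9Q^2, P = MC on the upward-sloping part at Q* = 6.
TR = 156·6 = 936. TC = 693 + 288 = 981. Profit = 936 − 981 = -$45.
Shutting down would mean losing the fixed cost of $693, so operating at a loss of $45 is better by $648.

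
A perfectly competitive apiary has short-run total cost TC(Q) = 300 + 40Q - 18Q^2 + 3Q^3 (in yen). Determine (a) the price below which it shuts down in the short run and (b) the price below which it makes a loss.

AVC = 40 - 18Q + 3Q^2; minimized at Q = 3, giving min AVC = ¥13. That is the shutdown price.
ATC = 300/Q + 40 - 18Q + 3Q^2. Setting dATC/dQ = −300/Q^2 − 18 + 6Q = 0 gives Q = 5 (since 6·5^3 − 18·5^2 = 300).
min ATC = 300/5 + 40 − 18·5 + 3·5^2 = ¥85. That is the break-even price.
For ¥13 ≤ P < ¥85 the firm produces at a loss; below ¥13 it shuts down.

Shutdown price = ¥13; break-even price = ¥85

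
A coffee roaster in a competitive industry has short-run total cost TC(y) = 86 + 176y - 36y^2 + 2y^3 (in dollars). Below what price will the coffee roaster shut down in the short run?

$14 per unit

Short-run supply begins at min AVC. From VC = 176y - 36y^2 + 2y^3, AVC = 176 - 36y + 2y^2.
At the minimum of AVC, MC = AVC. MC = 176 - 72y + 6y^2; setting MC = AVC gives 4y^2 - 36y = 0, so y = 9. min AVC = 14.
For P < $14 the firm produces nothing.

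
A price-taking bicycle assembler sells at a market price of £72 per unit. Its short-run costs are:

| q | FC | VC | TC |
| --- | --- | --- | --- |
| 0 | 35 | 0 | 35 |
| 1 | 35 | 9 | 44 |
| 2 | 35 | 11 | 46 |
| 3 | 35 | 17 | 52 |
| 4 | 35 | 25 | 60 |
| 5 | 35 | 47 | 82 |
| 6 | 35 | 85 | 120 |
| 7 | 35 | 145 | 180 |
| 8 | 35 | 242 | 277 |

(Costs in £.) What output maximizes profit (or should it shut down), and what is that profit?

q = 7; profit = £324

Compute π = P·q − TC at each output: q=0: -35; q=1: 28; q=2: 98; q=3: 164; q=4: 228; q=5: 278; q=6: 312; q=7: 324; q=8: 299.
Profit is maximized at q = 7. AVC there is 145/7 = £20.71 ≤ P, so producing beats shutting down (which would give -£35).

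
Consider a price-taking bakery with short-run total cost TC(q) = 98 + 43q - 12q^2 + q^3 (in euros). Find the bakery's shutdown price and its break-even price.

AVC = 43 - 12q + q^2; minimized at q = 6, giving min AVC = €7. That is the shutdown price.
ATC = 98/q + 43 - 12q + q^2. Setting dATC/dq = −98/q^2 − 12 + 2q = 0 gives q = 7 (since 2·7^3 − 12·7^2 = 98).
min ATC = 98/7 + 43 − 12·7 + 7^2 = €22. That is the break-even price.
Between these two prices the firm operates at a loss; above €22 it earns a profit.

Shutdown price = €7; break-even price = €22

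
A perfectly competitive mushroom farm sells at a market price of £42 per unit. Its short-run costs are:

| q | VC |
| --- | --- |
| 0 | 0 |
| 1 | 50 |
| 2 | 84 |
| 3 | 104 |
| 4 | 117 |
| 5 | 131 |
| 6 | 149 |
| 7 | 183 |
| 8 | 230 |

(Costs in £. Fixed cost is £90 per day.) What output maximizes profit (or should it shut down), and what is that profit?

Compute π = P·q − TC at each output: q=0: -90; q=1: -98; q=2: -90; q=3: -68; q=4: -39; q=5: -11; q=6: 13; q=7: 21; q=8: 16.
Profit is maximized at q = 7. AVC there is 183/7 = £26.14 ≤ P, so producing beats shutting down (which would give -£90).

q = 7; profit = £21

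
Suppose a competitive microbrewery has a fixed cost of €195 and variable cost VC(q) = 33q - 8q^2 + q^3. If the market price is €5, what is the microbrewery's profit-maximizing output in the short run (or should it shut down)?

Shut down

Variable cost is VC = 33q - 8q^2 + q^3, so AVC = VC/q = 33 - 8q + q^2 and MC = dTC/dq = 33 - 16q + 3q^2.
The AVC parabola has its vertex at q = 8/2 = 4, where AVC = 33 - 8·4 + 4^2 = €17.
With P < min AVC (€5 < €17), every unit sold adds to the loss.
Best response: produce nothing and absorb the €195 fixed cost.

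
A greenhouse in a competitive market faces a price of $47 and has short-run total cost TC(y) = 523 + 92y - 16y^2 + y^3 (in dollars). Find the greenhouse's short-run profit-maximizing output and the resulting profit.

Profit = -$361 at y = 9

AVC = 92 - 16y + y^2 has its minimum $28 at y = 8; price $47 clears that bar, so the firm operates.
With MC = 92 - 32y + 3y^2, P = MC on the upward-sloping part at y* = 9.
TR = 47·9 = 423. TC = 523 + 261 = 784. Profit = 423 − 784 = -$361.
By producing, the firm covers all variable cost plus $162 of fixed cost; shutting down would lose the full $523.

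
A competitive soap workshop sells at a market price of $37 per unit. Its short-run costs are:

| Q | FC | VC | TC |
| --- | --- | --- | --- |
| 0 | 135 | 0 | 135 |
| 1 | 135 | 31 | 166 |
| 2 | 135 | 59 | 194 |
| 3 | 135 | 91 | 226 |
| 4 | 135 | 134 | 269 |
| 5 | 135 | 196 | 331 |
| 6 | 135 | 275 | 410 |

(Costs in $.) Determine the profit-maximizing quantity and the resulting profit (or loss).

Q = 3; profit = -$115

Profit at each row (π = 37Q − TC): Q=0: -135; Q=1: -129; Q=2: -120; Q=3: -115; Q=4: -121; Q=5: -146; Q=6: -188.
Profit is maximized at Q = 3. AVC there is 91/3 = $30.33 ≤ P, so producing beats shutting down (which would give -$135).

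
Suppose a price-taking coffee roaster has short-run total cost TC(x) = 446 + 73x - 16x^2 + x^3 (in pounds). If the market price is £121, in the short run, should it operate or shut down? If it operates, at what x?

Produce at x = 12

Strip out fixed cost: VC = 73x - 16x^2 + x^3. Then AVC = 73 - 16x + x^2 and MC = 73 - 32x + 3x^2.
AVC hits its minimum where MC = AVC, at x = 8, giving min AVC = 73 - 16·8 + 8^2 = £9.
Since P = £121 ≥ min AVC = £9, price covers variable cost and the firm should produce.
Set P = MC: 121 = 73 - 32x + 3x^2 → -48 - 32x + 3x^2 = 0. The roots are x = -4/3 and x = 12; the profit-maximizing output is on the rising part of MC, so x* = 12.
Check: AVC at x = 12 is £25 ≤ P, so revenue covers variable cost.
Profit = P·x − TC = 121·12 − 746 = £706.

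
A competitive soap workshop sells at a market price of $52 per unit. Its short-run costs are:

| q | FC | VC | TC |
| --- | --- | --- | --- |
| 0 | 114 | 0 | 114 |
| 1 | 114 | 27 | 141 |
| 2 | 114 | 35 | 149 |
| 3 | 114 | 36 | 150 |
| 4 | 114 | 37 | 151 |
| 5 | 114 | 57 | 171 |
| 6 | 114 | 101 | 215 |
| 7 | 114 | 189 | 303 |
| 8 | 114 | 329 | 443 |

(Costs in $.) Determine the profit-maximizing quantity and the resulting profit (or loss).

q = 6; profit = $97

Profit at each row (π = 52q − TC): q=0: -114; q=1: -89; q=2: -45; q=3: 6; q=4: 57; q=5: 89; q=6: 97; q=7: 61; q=8: -27.
Profit is maximized at q = 6. AVC there is 101/6 = $16.83 ≤ P, so producing beats shutting down (which would give -$114).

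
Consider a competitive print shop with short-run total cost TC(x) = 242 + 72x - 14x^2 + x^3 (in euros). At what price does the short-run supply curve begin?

€23 per unit

The shutdown price is the minimum of AVC. VC = 72x - 14x^2 + x^3, so AVC = 72 - 14x + x^2.
At the minimum of AVC, MC = AVC. MC = 72 - 28x + 3x^2; setting MC = AVC gives 2x^2 - 14x = 0, so x = 7. min AVC = 23.
For P < €23 the firm produces nothing.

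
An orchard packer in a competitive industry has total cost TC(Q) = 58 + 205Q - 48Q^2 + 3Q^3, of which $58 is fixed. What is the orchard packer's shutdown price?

$13 per unit

The shutdown price is the minimum of AVC. VC = 205Q - 48Q^2 + 3Q^3, so AVC = 205 - 48Q + 3Q^2.
At the minimum of AVC, MC = AVC. MC = 205 - 96Q + 9Q^2; setting MC = AVC gives 6Q^2 - 48Q = 0, so Q = 8. min AVC = 13.
The firm shuts down for any P below $13.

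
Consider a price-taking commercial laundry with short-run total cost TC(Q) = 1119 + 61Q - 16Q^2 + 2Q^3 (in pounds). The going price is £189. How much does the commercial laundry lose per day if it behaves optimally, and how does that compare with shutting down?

AVC = 61 - 16Q + 2Q^2; min AVC = £29 at Q = 4. Since P = £189 ≥ min AVC, the firm produces.
With MC = 61 - 32Q + 6Q^2, P = MC on the upward-sloping part at Q* = 8.
TR = 189·8 = 1512. TC = 1119 + 488 = 1607. Profit = 1512 − 1607 = -£95.
That loss of £95 beats the £1119 the firm would lose by shutting down; producing recovers £1024 of fixed cost.

Profit = -£95 at Q = 8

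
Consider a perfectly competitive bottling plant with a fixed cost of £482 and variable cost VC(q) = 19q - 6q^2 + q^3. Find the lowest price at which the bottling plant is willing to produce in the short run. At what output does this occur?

£10 per unit, at q = 3

Short-run supply begins at min AVC. From VC = 19q - 6q^2 + q^3, AVC = 19 - 6q + q^2.
At the minimum of AVC, MC = AVC. MC = 19 - 12q + 3q^2; setting MC = AVC gives 2q^2 - 6q = 0, so q = 3. min AVC = 10.
The firm shuts down for any P below £10.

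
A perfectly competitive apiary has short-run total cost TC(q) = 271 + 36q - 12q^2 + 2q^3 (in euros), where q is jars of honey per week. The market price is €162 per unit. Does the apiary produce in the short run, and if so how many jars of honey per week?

Variable cost is VC = 36q - 12q^2 + 2q^3, so AVC = VC/q = 36 - 12q + 2q^2 and MC = dTC/dq = 36 - 24q + 6q^2.
AVC is minimized where dAVC/dq = -12 + 4q = 0, at q = 3; min AVC = 36 - 12·3 + 2·3^2 = €18.
Since P = €162 ≥ min AVC = €18, price covers variable cost and the firm should produce.
Solving P = MC: -126 - 24q + 6q^2 = 0 ⇒ q = -3 or 7. On the upward-sloping branch, q* = 7.
Check: AVC at q = 7 is €50 ≤ P, so revenue covers variable cost.
Profit = P·q − TC = 162·7 − 621 = €513.

Produce at q = 7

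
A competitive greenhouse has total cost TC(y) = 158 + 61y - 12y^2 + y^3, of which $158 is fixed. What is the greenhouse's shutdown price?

$25 per unit

The firm shuts down when price falls below the minimum of average variable cost. AVC = VC/y = 61 - 12y + y^2.
dAVC/dy = -12 + 2y = 0 gives y = 6. min AVC = 61 - 12·6 + 6^2 = 25.
For P < $25 the firm produces nothing.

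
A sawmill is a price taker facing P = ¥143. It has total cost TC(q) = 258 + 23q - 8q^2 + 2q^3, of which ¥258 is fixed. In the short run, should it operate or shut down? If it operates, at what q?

Variable cost is VC = 23q - 8q^2 + 2q^3, so AVC = VC/q = 23 - 8q + 2q^2 and MC = dTC/dq = 23 - 16q + 6q^2.
AVC hits its minimum where MC = AVC, at q = 2, giving min AVC = 23 - 8·2 + 2·2^2 = ¥15.
Because ¥143 ≥ ¥15, revenue can cover variable cost; the firm operates.
P = MC gives -120 - 16q + 6q^2 = 0, with roots -10/3 and 6. Take the larger (rising MC): q* = 6.
Check: AVC at q = 6 is ¥47 ≤ P, so revenue covers variable cost.
Profit = P·q − TC = 143·6 − 540 = ¥318.

Produce at q = 6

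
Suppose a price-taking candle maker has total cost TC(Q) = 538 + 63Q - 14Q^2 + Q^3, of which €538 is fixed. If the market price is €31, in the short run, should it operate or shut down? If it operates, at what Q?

From TC, MC = TC'(Q) = 63 - 28Q + 3Q^2 and AVC = VC/Q = 63 - 14Q + Q^2.
The AVC parabola has its vertex at Q = 14/2 = 7, where AVC = 63 - 14·7 + 7^2 = €14.
Since P = €31 ≥ min AVC = €14, price covers variable cost and the firm should produce.
Solving P = MC: 32 - 28Q + 3Q^2 = 0 ⇒ Q = 4/3 or 8. On the upward-sloping branch, Q* = 8.
Check: AVC at Q = 8 is €15 ≤ P, so revenue covers variable cost.
Profit = P·Q − TC = 31·8 − 658 = -€410, a loss, but smaller than the €538 fixed cost the firm would lose by shutting down.

Produce at Q = 8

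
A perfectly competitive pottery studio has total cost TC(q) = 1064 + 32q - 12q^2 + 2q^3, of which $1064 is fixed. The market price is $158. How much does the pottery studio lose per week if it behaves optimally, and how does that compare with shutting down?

Profit = -$280 at q = 7

AVC = 32 - 12q + 2q^2; min AVC = $14 at q = 3. Since P = $158 ≥ min AVC, the firm produces.
MC = 32 - 24q + 6q^2. Setting P = MC and taking the root on the rising branch gives q* = 7.
TR = 158·7 = 1106. TC = 1064 + 322 = 1386. Profit = 1106 − 1386 = -$280.
By producing, the firm covers all variable cost plus $784 of fixed cost; shutting down would lose the full $1064.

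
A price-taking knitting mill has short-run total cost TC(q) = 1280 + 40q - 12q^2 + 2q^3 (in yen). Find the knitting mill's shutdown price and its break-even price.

Shutdown price = min AVC. AVC = 40 - 12q + 2q^2, with vertex at q = 3 and minimum ¥22.
ATC = 1280/q + 40 - 12q + 2q^2. Setting dATC/dq = −1280/q^2 − 12 + 4q = 0 gives q = 8 (since 4·8^3 − 12·8^2 = 1280).
min ATC = 1280/8 + 40 − 12·8 + 2·8^2 = ¥232. That is the break-even price.
For ¥22 ≤ P < ¥232 the firm produces at a loss; below ¥22 it shuts down.

Shutdown price = ¥22; break-even price = ¥232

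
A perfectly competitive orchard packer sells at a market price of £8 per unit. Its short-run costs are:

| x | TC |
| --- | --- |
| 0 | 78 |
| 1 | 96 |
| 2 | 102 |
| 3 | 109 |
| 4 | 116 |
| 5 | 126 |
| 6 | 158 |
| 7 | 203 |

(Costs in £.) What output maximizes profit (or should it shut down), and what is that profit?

x = 0 (shut down); profit = -£78

Tabulate TR − TC: x=0: -78; x=1: -88; x=2: -86; x=3: -85; x=4: -84; x=5: -86; x=6: -110; x=7: -147.
Profit is highest at x = 0. Equivalently, the lowest AVC in the table is 38/4 ≈ £9.50 at x = 4, and P = £8 falls below it — price never covers variable cost, so the firm shuts down and loses only its fixed cost.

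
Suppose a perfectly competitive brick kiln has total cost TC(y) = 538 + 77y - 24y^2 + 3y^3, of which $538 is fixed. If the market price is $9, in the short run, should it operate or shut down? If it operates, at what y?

Shut down

Variable cost is VC = 77y - 24y^2 + 3y^3, so AVC = VC/y = 77 - 24y + 3y^2 and MC = dTC/dy = 77 - 48y + 9y^2.
The AVC parabola has its vertex at y = 24/6 = 4, where AVC = 77 - 24·4 + 3·4^2 = $29.
Since P = $9 < min AVC = $29, price fails to cover variable cost at any output.
Best response: produce nothing and absorb the $538 fixed cost.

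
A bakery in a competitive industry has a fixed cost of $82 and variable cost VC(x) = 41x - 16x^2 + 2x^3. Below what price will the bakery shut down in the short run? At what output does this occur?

$9 per unit, at x = 4

Short-run supply begins at min AVC. From VC = 41x - 16x^2 + 2x^3, AVC = 41 - 16x + 2x^2.
At the minimum of AVC, MC = AVC. MC = 41 - 32x + 6x^2; setting MC = AVC gives 4x^2 - 16x = 0, so x = 4. min AVC = 9.
The firm shuts down for any P below $9.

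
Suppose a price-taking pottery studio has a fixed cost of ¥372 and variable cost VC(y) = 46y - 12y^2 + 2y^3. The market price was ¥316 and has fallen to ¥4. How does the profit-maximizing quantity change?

AVC = 46 - 12y + 2y^2, minimized at y = 3 where min AVC = ¥28. MC = 46 - 24y + 6y^2.
At P = ¥316 ≥ min AVC, set P = MC on the rising branch: y = 9.
At P = ¥4 < min AVC = ¥28, price no longer covers variable cost at any output, so the firm shuts down: y = 0.

Output falls from 9 to 0 (the firm shuts down)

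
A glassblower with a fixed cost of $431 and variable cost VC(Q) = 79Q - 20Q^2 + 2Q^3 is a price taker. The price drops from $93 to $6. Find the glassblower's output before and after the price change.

Output falls from 7 to 0 (the firm shuts down)

MC = 79 - 40Q + 6Q^2; the shutdown threshold is min AVC = $29 (at Q = 5).
With P = $93 above the shutdown price, P = MC gives Q = 7.
At P = $6 < min AVC = $29, price no longer covers variable cost at any output, so the firm shuts down: Q = 0.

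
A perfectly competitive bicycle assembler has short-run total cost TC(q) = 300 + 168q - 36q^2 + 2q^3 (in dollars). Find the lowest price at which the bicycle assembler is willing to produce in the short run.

$6 per unit

The firm shuts down when price falls below the minimum of average variable cost. AVC = VC/q = 168 - 36q + 2q^2.
dAVC/dq = -36 + 4q = 0 gives q = 9. min AVC = 168 - 36·9 + 2·9^2 = 6.
So the shutdown price is $6.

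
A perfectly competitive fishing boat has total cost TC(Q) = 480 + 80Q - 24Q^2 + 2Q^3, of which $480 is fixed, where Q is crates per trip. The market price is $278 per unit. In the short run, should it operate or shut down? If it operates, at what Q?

Produce at Q = 11

Variable cost is VC = 80Q - 24Q^2 + 2Q^3, so AVC = VC/Q = 80 - 24Q + 2Q^2 and MC = dTC/dQ = 80 - 48Q + 6Q^2.
The AVC parabola has its vertex at Q = 24/4 = 6, where AVC = 80 - 24·6 + 2·6^2 = $8.
Since P = $278 ≥ min AVC = $8, price covers variable cost and the firm should produce.
Set P = MC: 278 = 80 - 48Q + 6Q^2 → -198 - 48Q + 6Q^2 = 0. The roots are Q = -3 and Q = 11; the profit-maximizing output is on the rising part of MC, so Q* = 11.
Check: AVC at Q = 11 is $58 ≤ P, so revenue covers variable cost.
Profit = P·Q − TC = 278·11 − 1118 = $1940.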